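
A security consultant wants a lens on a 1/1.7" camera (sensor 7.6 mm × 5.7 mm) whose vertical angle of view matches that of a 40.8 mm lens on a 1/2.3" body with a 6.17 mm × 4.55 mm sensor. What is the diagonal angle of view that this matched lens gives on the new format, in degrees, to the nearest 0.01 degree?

Equal vertical AOV ⇒ f₂ = f₁ · 5.7/4.55 = 40.8 × 1.25275 ≈ 51.1121 mm.
Sensor diagonal = √(7.6² + 5.7²) = √90.2500 ≈ 9.5000 mm.
Diagonal AOV on the new format = 2·arctan(9.5000 / (2 × 51.1121)) = 2·arctan(0.09293) ≈ 10.6188°.

10.62°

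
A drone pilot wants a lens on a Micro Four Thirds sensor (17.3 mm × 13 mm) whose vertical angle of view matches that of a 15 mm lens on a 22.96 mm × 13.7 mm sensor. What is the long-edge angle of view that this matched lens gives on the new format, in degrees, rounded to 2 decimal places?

Equal vertical AOV ⇒ f₂ = f₁ · 13/13.7 = 15 × 0.94891 ≈ 14.2336 mm.
Long-edge AOV on the new format = 2·arctan(17.3 / (2 × 14.2336)) = 2·arctan(0.60772) ≈ 62.5756°.

62.58°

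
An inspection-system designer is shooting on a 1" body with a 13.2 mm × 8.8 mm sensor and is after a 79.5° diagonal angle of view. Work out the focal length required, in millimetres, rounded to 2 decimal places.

9.54 mm

Sensor diagonal = √(13.2² + 8.8²) = √251.6800 ≈ 15.8644 mm.
From α = 2·arctan(d/2f) we get f = d / (2·tan(α/2)).
With d = 15.8644 mm and α/2 = 39.75°, tan(α/2) ≈ 0.83169, so f ≈ 15.8644 / 1.66338 ≈ 9.5374 mm.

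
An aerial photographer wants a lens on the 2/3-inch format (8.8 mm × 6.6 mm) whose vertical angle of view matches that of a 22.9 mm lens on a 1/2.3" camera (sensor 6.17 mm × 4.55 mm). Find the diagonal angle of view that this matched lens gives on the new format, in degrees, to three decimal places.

18.803°

Equal vertical AOV ⇒ f₂ = f₁ · 6.6/4.55 = 22.9 × 1.45055 ≈ 33.2176 mm.
Sensor diagonal = √(8.8² + 6.6²) = √121.0000 ≈ 11.0000 mm.
Diagonal AOV on the new format = 2·arctan(11.0000 / (2 × 33.2176)) = 2·arctan(0.16557) ≈ 18.8029°.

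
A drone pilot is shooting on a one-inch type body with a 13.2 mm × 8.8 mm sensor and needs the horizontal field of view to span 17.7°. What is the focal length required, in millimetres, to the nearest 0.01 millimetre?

42.39 mm

From α = 2·arctan(w/2f) we get f = w / (2·tan(α/2)).
With w = 13.2 mm and α/2 = 8.85°, tan(α/2) ≈ 0.15570, so f ≈ 13.2 / 0.31140 ≈ 42.3887 mm.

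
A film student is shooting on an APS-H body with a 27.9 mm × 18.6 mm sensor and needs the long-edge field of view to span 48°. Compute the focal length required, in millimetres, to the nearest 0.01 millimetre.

31.33 mm

From α = 2·arctan(w/2f) we get f = w / (2·tan(α/2)).
With w = 27.9 mm and α/2 = 24°, tan(α/2) ≈ 0.44523, so f ≈ 27.9 / 0.89046 ≈ 31.3322 mm.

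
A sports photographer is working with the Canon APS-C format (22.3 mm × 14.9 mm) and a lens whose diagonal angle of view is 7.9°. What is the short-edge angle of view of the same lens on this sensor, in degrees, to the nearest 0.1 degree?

Sensor diagonal = √(22.3² + 14.9²) = √719.3000 ≈ 26.8198 mm.
From the diagonal AOV: f = 26.8198 / (2·tan(3.95°)) = 26.8198 / 0.13810 ≈ 194.2056 mm.
Short-edge AOV = 2·arctan(14.9 / (2 × 194.2056)) = 2·arctan(0.03836) ≈ 4.3937°.

4.4°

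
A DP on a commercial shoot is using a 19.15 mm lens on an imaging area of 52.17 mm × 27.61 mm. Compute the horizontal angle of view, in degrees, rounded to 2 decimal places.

107.43°

Angle of view α = 2·arctan(w/2f) with w = 52.17 mm and f = 19.15 mm.
w/2f = 1.36214; arctan(1.36214) ≈ 53.7162°, so α ≈ 107.4324°.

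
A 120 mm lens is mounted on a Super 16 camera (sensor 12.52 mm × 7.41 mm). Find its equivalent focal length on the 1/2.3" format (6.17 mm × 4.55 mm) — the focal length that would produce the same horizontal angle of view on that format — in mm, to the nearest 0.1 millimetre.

59.1 mm

Equal angle of view means equal width/f ratio, so f₂ = f₁ · (width₂/width₁) = 120 × 6.17/12.52.
f₂ = 120 × 0.49281 ≈ 59.137 mm.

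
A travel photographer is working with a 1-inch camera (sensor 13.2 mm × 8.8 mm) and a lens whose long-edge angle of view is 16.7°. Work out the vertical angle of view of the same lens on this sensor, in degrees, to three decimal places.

From the long-edge AOV: f = 13.2 / (2·tan(8.35°)) = 13.2 / 0.29355 ≈ 44.9666 mm.
Vertical AOV = 2·arctan(8.8 / (2 × 44.9666)) = 2·arctan(0.09785) ≈ 11.1772°.

11.177°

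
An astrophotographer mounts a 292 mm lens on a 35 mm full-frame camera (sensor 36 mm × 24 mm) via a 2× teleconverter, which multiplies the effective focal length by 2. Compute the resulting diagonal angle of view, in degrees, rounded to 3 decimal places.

4.243°

Effective focal length f = 292 × 2 = 584 mm.
Sensor diagonal = √(36² + 24²) = √1872.0000 ≈ 43.2666 mm.
α = 2·arctan(43.267 / (2 × 584)) = 2·arctan(0.03704) ≈ 4.2429°.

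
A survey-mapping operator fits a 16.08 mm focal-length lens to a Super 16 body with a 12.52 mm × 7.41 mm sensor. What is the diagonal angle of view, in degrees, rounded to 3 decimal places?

48.682°

Sensor diagonal = √(12.52² + 7.41²) = √211.6585 ≈ 14.5485 mm.
Angle of view α = 2·arctan(d/2f) with d = 14.5485 mm and f = 16.08 mm.
d/2f = 0.45238; arctan(0.45238) ≈ 24.3410°, so α ≈ 48.6819°.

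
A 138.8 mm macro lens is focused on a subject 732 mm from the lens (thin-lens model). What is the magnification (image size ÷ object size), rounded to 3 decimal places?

Thin lens: 1/f = 1/dₒ + 1/dᵢ → 1/dᵢ = 1/138.8 − 1/732 = 0.0058385 mm⁻¹, so dᵢ ≈ 171.2771 mm.
Magnification m = dᵢ/dₒ = 171.2771/732 ≈ 0.23399.

0.234×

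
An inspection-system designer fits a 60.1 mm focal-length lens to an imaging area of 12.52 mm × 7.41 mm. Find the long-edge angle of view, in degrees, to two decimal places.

Angle of view α = 2·arctan(w/2f) with w = 12.52 mm and f = 60.1 mm.
w/2f = 0.10416; arctan(0.10416) ≈ 5.9465°, so α ≈ 11.8929°.

11.89°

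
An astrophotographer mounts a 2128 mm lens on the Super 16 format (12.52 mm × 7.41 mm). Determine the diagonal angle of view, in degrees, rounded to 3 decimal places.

0.392°

Sensor diagonal = √(12.52² + 7.41²) = √211.6585 ≈ 14.5485 mm.
Angle of view α = 2·arctan(d/2f) with d = 14.5485 mm and f = 2128 mm.
d/2f = 0.00342; arctan(0.00342) ≈ 0.1959°, so α ≈ 0.3917°.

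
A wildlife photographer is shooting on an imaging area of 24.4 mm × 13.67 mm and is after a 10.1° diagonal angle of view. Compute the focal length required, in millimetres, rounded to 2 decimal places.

Sensor diagonal = √(24.4² + 13.67²) = √782.2289 ≈ 27.9684 mm.
From α = 2·arctan(d/2f) we get f = d / (2·tan(α/2)).
With d = 27.9684 mm and α/2 = 5.05°, tan(α/2) ≈ 0.08837, so f ≈ 27.9684 / 0.17674 ≈ 158.2492 mm.

158.25 mm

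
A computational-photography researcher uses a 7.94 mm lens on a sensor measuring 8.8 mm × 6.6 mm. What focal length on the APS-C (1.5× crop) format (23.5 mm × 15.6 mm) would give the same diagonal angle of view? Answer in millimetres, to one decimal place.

20.4 mm

Sensor diagonal = √(8.8² + 6.6²) = √121.0000 ≈ 11.0000 mm.
Sensor diagonal = √(23.5² + 15.6²) = √795.6100 ≈ 28.2066 mm.
Equal angle of view means equal diagonal/f ratio, so f₂ = f₁ · (diagonal₂/diagonal₁) = 7.94 × 28.2066/11.0000.
f₂ = 7.94 × 2.56423 ≈ 20.360 mm.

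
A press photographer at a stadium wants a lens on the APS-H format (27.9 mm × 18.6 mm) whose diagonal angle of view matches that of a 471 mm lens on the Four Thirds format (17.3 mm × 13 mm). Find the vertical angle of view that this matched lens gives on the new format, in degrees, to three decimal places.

1.460°

Sensor diagonal = √(17.3² + 13²) = √468.2900 ≈ 21.6400 mm.
Sensor diagonal = √(27.9² + 18.6²) = √1124.3700 ≈ 33.5316 mm.
Equal diagonal AOV ⇒ f₂ = f₁ · 33.5316/21.6400 = 471 × 1.54952 ≈ 729.8239 mm.
Vertical AOV on the new format = 2·arctan(18.6 / (2 × 729.8239)) = 2·arctan(0.01274) ≈ 1.4601°.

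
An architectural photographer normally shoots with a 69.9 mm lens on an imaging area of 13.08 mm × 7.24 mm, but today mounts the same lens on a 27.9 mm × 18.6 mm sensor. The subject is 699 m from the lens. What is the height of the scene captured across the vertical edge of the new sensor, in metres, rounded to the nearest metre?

The focal length stays 69.9 mm; the relevant sensor dimension is now h = 18.6 mm. Object distance dₒ = 699 m = 699000 mm.
Thin-lens field height W = h·(dₒ − f)/f = 18.6 × (699000 − 69.9)/69.9 ≈ 185981.400 mm = 185.981 m.

186 m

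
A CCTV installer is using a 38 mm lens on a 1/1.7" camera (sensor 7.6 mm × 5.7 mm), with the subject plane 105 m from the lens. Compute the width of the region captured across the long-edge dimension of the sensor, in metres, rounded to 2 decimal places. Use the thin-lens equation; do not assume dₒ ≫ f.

dₒ: 105 m = 105000 mm.
Similar triangles through the lens centre give W/dₒ = w/dᵢ; with 1/f = 1/dₒ + 1/dᵢ this gives W = w·(dₒ − f)/f.
W = 7.6 mm × (105000 − 38) / 38 = 7.6 × 2762.1579 ≈ 20992.400 mm = 20.9924 m.

20.99 m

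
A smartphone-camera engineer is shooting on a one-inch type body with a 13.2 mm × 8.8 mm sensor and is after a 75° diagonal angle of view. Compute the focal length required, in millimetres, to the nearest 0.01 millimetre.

10.34 mm

Sensor diagonal = √(13.2² + 8.8²) = √251.6800 ≈ 15.8644 mm.
From α = 2·arctan(d/2f) we get f = d / (2·tan(α/2)).
With d = 15.8644 mm and α/2 = 37.5°, tan(α/2) ≈ 0.76733, so f ≈ 15.8644 / 1.53465 ≈ 10.3375 mm.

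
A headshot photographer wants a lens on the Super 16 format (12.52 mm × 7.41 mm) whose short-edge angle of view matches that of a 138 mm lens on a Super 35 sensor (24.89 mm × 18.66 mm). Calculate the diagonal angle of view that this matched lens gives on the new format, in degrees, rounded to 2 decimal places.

Equal short-edge AOV ⇒ f₂ = f₁ · 7.41/18.66 = 138 × 0.39711 ≈ 54.8006 mm.
Sensor diagonal = √(12.52² + 7.41²) = √211.6585 ≈ 14.5485 mm.
Diagonal AOV on the new format = 2·arctan(14.5485 / (2 × 54.8006)) = 2·arctan(0.13274) ≈ 15.1225°.

15.12°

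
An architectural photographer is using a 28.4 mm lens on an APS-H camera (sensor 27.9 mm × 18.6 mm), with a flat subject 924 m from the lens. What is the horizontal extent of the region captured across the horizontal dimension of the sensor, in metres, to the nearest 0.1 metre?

dₒ: 924 m = 924000 mm.
Similar triangles through the lens centre give W/dₒ = w/dᵢ; with 1/f = 1/dₒ + 1/dᵢ this gives W = w·(dₒ − f)/f.
W = 27.9 mm × (924000 − 28.4) / 28.4 = 27.9 × 32534.2113 ≈ 907704.494 mm = 907.704 m.

907.7 m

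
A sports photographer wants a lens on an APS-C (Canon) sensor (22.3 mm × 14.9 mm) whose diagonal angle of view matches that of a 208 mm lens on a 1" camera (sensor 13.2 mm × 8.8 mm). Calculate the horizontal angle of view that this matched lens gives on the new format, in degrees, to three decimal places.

Sensor diagonal = √(13.2² + 8.8²) = √251.6800 ≈ 15.8644 mm.
Sensor diagonal = √(22.3² + 14.9²) = √719.3000 ≈ 26.8198 mm.
Equal diagonal AOV ⇒ f₂ = f₁ · 26.8198/15.8644 = 208 × 1.69056 ≈ 351.6366 mm.
Horizontal AOV on the new format = 2·arctan(22.3 / (2 × 351.6366)) = 2·arctan(0.03171) ≈ 3.6324°.

3.632°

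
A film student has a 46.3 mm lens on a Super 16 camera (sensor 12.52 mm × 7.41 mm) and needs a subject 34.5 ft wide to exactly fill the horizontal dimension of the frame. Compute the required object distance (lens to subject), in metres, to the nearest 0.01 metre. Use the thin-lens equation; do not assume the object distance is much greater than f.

W: 34.5 ft × 304.8 mm/ft = 10515.60 mm.
Magnification m = w/W = dᵢ/dₒ; combined with 1/f = 1/dₒ + 1/dᵢ this gives dₒ = f·(1 + W/w).
dₒ = 46.3 mm × (1 + 10515.6/12.52) = 46.3 × 840.9041 ≈ 38933.861 mm = 38.9339 m.

38.93 m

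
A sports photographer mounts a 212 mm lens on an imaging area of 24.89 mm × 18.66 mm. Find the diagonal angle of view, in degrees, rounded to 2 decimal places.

8.39°

Sensor diagonal = √(24.89² + 18.66²) = √967.7077 ≈ 31.1080 mm.
Angle of view α = 2·arctan(d/2f) with d = 31.1080 mm and f = 212 mm.
d/2f = 0.07337; arctan(0.07337) ≈ 4.1962°, so α ≈ 8.3923°.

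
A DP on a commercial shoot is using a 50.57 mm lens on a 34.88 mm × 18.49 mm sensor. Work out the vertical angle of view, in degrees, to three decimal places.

20.720°

Angle of view α = 2·arctan(h/2f) with h = 18.49 mm and f = 50.57 mm.
h/2f = 0.18282; arctan(0.18282) ≈ 10.3602°, so α ≈ 20.7203°.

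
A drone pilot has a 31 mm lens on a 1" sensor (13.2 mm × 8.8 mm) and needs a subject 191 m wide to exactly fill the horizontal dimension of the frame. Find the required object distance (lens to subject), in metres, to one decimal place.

448.6 m

W: 191 m = 191000 mm.
Magnification m = w/W = dᵢ/dₒ; combined with 1/f = 1/dₒ + 1/dᵢ this gives dₒ = f·(1 + W/w).
dₒ = 31 mm × (1 + 191000/13.2) = 31 × 14470.6970 ≈ 448591.606 mm = 448.592 m.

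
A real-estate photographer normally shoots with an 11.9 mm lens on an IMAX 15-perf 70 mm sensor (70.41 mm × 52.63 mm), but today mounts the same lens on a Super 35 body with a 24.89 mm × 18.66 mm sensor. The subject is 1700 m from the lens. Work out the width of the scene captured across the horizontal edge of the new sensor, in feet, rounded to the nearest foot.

The focal length stays 11.9 mm; the relevant sensor dimension is now w = 24.89 mm. Object distance dₒ = 1700 m = 1.7e+06 mm.
Thin-lens field width W = w·(dₒ − f)/f = 24.89 × (1.7e+06 − 11.9)/11.9 ≈ 3555689.396 mm = 3555689.396/304.8 ft = 11665.6 ft.

11666 ft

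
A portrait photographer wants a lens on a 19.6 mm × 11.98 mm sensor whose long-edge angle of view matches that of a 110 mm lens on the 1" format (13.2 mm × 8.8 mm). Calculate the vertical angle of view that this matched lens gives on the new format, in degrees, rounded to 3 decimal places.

4.201°

Equal long-edge AOV ⇒ f₂ = f₁ · 19.6/13.2 = 110 × 1.48485 ≈ 163.3333 mm.
Vertical AOV on the new format = 2·arctan(11.98 / (2 × 163.3333)) = 2·arctan(0.03667) ≈ 4.2006°.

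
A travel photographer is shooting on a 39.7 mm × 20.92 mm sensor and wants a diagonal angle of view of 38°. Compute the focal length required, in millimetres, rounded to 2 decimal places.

Sensor diagonal = √(39.7² + 20.92²) = √2013.7364 ≈ 44.8747 mm.
From α = 2·arctan(d/2f) we get f = d / (2·tan(α/2)).
With d = 44.8747 mm and α/2 = 19°, tan(α/2) ≈ 0.34433, so f ≈ 44.8747 / 0.68866 ≈ 65.1628 mm.

65.16 mm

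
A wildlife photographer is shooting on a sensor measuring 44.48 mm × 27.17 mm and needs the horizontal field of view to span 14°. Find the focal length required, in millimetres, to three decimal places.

From α = 2·arctan(w/2f) we get f = w / (2·tan(α/2)).
With w = 44.48 mm and α/2 = 7°, tan(α/2) ≈ 0.12278, so f ≈ 44.48 / 0.24557 ≈ 181.1303 mm.

181.130 mm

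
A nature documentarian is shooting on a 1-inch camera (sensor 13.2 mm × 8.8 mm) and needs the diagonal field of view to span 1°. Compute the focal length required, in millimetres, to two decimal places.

908.94 mm

Sensor diagonal = √(13.2² + 8.8²) = √251.6800 ≈ 15.8644 mm.
From α = 2·arctan(d/2f) we get f = d / (2·tan(α/2)).
With d = 15.8644 mm and α/2 = 0.5°, tan(α/2) ≈ 0.00873, so f ≈ 15.8644 / 0.01745 ≈ 908.9416 mm.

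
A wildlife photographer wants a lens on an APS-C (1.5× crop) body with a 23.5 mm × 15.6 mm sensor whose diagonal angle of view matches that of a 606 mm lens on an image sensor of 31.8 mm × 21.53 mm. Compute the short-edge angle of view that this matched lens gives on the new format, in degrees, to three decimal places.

Sensor diagonal = √(31.8² + 21.53²) = √1474.7809 ≈ 38.4029 mm.
Sensor diagonal = √(23.5² + 15.6²) = √795.6100 ≈ 28.2066 mm.
Equal diagonal AOV ⇒ f₂ = f₁ · 28.2066/38.4029 = 606 × 0.73449 ≈ 445.1014 mm.
Short-edge AOV on the new format = 2·arctan(15.6 / (2 × 445.1014)) = 2·arctan(0.01752) ≈ 2.0079°.

2.008°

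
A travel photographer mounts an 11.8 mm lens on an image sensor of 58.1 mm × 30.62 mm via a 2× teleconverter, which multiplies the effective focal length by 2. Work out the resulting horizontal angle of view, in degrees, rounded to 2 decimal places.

101.82°

Effective focal length f = 11.8 × 2 = 23.6 mm.
α = 2·arctan(58.1 / (2 × 23.6)) = 2·arctan(1.23093) ≈ 101.8197°.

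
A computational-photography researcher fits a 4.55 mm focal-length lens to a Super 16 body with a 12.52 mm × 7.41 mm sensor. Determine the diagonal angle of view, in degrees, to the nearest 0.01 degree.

Sensor diagonal = √(12.52² + 7.41²) = √211.6585 ≈ 14.5485 mm.
Angle of view α = 2·arctan(d/2f) with d = 14.5485 mm and f = 4.55 mm.
d/2f = 1.59873; arctan(1.59873) ≈ 57.9742°, so α ≈ 115.9485°.

115.95°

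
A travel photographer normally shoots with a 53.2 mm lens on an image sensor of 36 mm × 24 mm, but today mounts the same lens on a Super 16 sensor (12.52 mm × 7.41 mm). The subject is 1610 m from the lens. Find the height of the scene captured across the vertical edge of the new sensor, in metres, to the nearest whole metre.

224 m

The focal length stays 53.2 mm; the relevant sensor dimension is now h = 7.41 mm. Object distance dₒ = 1610 m = 1.61e+06 mm.
Thin-lens field height W = h·(dₒ − f)/f = 7.41 × (1.61e+06 − 53.2)/53.2 ≈ 224242.590 mm = 224.243 m.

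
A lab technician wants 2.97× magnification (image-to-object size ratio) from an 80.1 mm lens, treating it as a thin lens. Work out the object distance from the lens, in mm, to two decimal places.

With m = dᵢ/dₒ and 1/f = 1/dₒ + 1/dᵢ, substituting dᵢ = m·dₒ gives 1/f = (1 + 1/m)/dₒ, hence dₒ = f·(1 + 1/m).
dₒ = 80.1 × (1 + 1/2.97) = 80.1 × 1.33670 ≈ 107.070 mm.

107.07 mm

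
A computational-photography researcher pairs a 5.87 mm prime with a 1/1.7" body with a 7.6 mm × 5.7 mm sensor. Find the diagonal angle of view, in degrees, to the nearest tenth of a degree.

78.0°

Sensor diagonal = √(7.6² + 5.7²) = √90.2500 ≈ 9.5000 mm.
Angle of view α = 2·arctan(d/2f) with d = 9.5000 mm and f = 5.87 mm.
d/2f = 0.80920; arctan(0.80920) ≈ 38.9798°, so α ≈ 77.9595°.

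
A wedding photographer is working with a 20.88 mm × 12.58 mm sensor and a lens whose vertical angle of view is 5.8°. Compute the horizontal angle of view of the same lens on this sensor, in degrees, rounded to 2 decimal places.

From the vertical AOV: f = 12.58 / (2·tan(2.9°)) = 12.58 / 0.10132 ≈ 124.1664 mm.
Horizontal AOV = 2·arctan(20.88 / (2 × 124.1664)) = 2·arctan(0.08408) ≈ 9.6123°.

9.61°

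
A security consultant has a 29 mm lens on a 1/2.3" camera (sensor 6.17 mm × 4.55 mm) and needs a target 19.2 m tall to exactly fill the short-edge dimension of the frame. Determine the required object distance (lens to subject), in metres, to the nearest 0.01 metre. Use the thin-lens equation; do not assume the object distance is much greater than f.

122.40 m

W: 19.2 m = 19200 mm.
Magnification m = h/W = dᵢ/dₒ; combined with 1/f = 1/dₒ + 1/dᵢ this gives dₒ = f·(1 + W/h).
dₒ = 29 mm × (1 + 19200/4.55) = 29 × 4220.7802 ≈ 122402.626 mm = 122.403 m.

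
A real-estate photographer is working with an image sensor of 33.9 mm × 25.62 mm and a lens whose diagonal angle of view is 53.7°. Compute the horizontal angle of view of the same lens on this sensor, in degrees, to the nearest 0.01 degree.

43.98°

Sensor diagonal = √(33.9² + 25.62²) = √1805.5944 ≈ 42.4923 mm.
From the diagonal AOV: f = 42.4923 / (2·tan(26.85°)) = 42.4923 / 1.01246 ≈ 41.9692 mm.
Horizontal AOV = 2·arctan(33.9 / (2 × 41.9692)) = 2·arctan(0.40387) ≈ 43.9844°.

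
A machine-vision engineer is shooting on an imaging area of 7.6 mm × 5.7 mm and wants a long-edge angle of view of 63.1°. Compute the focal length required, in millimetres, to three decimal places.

From α = 2·arctan(w/2f) we get f = w / (2·tan(α/2)).
With w = 7.6 mm and α/2 = 31.55°, tan(α/2) ≈ 0.61400, so f ≈ 7.6 / 1.22800 ≈ 6.1889 mm.

6.189 mm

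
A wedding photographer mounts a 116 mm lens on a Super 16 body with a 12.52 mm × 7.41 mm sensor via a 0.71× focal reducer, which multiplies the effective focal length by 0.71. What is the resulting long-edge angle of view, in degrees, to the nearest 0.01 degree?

8.69°

Effective focal length f = 116 × 0.71 = 82.36 mm.
α = 2·arctan(12.52 / (2 × 82.36)) = 2·arctan(0.07601) ≈ 8.6931°.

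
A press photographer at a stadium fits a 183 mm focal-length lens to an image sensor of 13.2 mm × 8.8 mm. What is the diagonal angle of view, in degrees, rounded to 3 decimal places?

4.964°

Sensor diagonal = √(13.2² + 8.8²) = √251.6800 ≈ 15.8644 mm.
Angle of view α = 2·arctan(d/2f) with d = 15.8644 mm and f = 183 mm.
d/2f = 0.04335; arctan(0.04335) ≈ 2.4820°, so α ≈ 4.9639°.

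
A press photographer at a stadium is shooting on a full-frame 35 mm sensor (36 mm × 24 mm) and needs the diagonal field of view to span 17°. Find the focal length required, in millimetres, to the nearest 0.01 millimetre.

144.75 mm

Sensor diagonal = √(36² + 24²) = √1872.0000 ≈ 43.2666 mm.
From α = 2·arctan(d/2f) we get f = d / (2·tan(α/2)).
With d = 43.2666 mm and α/2 = 8.5°, tan(α/2) ≈ 0.14945, so f ≈ 43.2666 / 0.29890 ≈ 144.7518 mm.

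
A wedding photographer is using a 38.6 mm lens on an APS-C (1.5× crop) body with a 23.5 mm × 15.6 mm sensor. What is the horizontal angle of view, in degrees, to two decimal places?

Angle of view α = 2·arctan(w/2f) with w = 23.5 mm and f = 38.6 mm.
w/2f = 0.30440; arctan(0.30440) ≈ 16.9305°, so α ≈ 33.8609°.

33.86°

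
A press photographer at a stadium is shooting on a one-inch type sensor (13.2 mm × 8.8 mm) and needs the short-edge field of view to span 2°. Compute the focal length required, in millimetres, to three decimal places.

From α = 2·arctan(h/2f) we get f = h / (2·tan(α/2)).
With h = 8.8 mm and α/2 = 1°, tan(α/2) ≈ 0.01746, so f ≈ 8.8 / 0.03491 ≈ 252.0758 mm.

252.076 mm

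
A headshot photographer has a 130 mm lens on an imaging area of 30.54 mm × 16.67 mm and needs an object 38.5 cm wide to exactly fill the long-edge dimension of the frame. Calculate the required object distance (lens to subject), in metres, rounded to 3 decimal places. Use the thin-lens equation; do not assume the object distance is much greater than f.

1.769 m

W: 38.5 cm = 385 mm.
Magnification m = w/W = dᵢ/dₒ; combined with 1/f = 1/dₒ + 1/dᵢ this gives dₒ = f·(1 + W/w).
dₒ = 130 mm × (1 + 385/30.54) = 130 × 13.6064 ≈ 1768.834 mm = 1.76883 m.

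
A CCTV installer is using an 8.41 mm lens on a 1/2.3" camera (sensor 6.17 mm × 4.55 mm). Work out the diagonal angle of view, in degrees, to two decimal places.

Sensor diagonal = √(6.17² + 4.55²) = √58.7714 ≈ 7.6663 mm.
Angle of view α = 2·arctan(d/2f) with d = 7.6663 mm and f = 8.41 mm.
d/2f = 0.45578; arctan(0.45578) ≈ 24.5026°, so α ≈ 49.0053°.

49.01°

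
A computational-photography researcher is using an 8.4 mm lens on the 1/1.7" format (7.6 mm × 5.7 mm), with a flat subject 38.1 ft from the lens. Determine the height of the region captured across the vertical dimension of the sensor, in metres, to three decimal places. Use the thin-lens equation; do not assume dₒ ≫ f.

dₒ: 38.1 ft × 304.8 mm/ft = 11612.88 mm.
Similar triangles through the lens centre give W/dₒ = h/dᵢ; with 1/f = 1/dₒ + 1/dᵢ this gives W = h·(dₒ − f)/f.
W = 5.7 mm × (11612.9 − 8.4) / 8.4 = 5.7 × 1381.4857 ≈ 7874.468 mm = 7.87447 m.

7.874 m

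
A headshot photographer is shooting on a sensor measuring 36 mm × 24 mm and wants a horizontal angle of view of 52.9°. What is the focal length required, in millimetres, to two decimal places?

From α = 2·arctan(w/2f) we get f = w / (2·tan(α/2)).
With w = 36 mm and α/2 = 26.45°, tan(α/2) ≈ 0.49749, so f ≈ 36 / 0.99498 ≈ 36.1815 mm.

36.18 mm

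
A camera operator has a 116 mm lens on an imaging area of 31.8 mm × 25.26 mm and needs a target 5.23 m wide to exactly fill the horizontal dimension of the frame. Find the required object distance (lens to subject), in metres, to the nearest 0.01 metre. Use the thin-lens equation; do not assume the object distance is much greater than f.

19.19 m

W: 5.23 m = 5230 mm.
Magnification m = w/W = dᵢ/dₒ; combined with 1/f = 1/dₒ + 1/dᵢ this gives dₒ = f·(1 + W/w).
dₒ = 116 mm × (1 + 5230/31.8) = 116 × 165.4654 ≈ 19193.987 mm = 19.194 m.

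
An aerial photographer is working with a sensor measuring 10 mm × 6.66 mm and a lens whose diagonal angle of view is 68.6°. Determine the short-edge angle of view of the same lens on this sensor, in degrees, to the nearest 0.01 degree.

Sensor diagonal = √(10² + 6.66²) = √144.3556 ≈ 12.0148 mm.
From the diagonal AOV: f = 12.0148 / (2·tan(34.3°)) = 12.0148 / 1.36431 ≈ 8.8065 mm.
Short-edge AOV = 2·arctan(6.66 / (2 × 8.8065)) = 2·arctan(0.37813) ≈ 41.4261°.

41.43°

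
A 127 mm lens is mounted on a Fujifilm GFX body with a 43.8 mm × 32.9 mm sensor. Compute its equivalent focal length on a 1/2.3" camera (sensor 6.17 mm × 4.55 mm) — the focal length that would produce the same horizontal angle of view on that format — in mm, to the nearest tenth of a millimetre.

Equal angle of view means equal width/f ratio, so f₂ = f₁ · (width₂/width₁) = 127 × 6.17/43.8.
f₂ = 127 × 0.14087 ≈ 17.890 mm.

17.9 mm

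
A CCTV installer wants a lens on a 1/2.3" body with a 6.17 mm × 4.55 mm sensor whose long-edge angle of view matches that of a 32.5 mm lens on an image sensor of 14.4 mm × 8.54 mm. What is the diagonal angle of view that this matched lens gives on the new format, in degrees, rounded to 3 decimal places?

Equal long-edge AOV ⇒ f₂ = f₁ · 6.17/14.4 = 32.5 × 0.42847 ≈ 13.9253 mm.
Sensor diagonal = √(6.17² + 4.55²) = √58.7714 ≈ 7.6663 mm.
Diagonal AOV on the new format = 2·arctan(7.6663 / (2 × 13.9253)) = 2·arctan(0.27526) ≈ 30.7805°.

30.780°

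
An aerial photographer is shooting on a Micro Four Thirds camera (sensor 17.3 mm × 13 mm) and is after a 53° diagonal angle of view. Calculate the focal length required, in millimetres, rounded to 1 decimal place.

Sensor diagonal = √(17.3² + 13²) = √468.2900 ≈ 21.6400 mm.
From α = 2·arctan(d/2f) we get f = d / (2·tan(α/2)).
With d = 21.6400 mm and α/2 = 26.5°, tan(α/2) ≈ 0.49858, so f ≈ 21.6400 / 0.99716 ≈ 21.7016 mm.

21.7 mm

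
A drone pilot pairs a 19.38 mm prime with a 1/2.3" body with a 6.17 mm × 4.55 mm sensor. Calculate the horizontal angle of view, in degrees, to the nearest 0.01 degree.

Angle of view α = 2·arctan(w/2f) with w = 6.17 mm and f = 19.38 mm.
w/2f = 0.15918; arctan(0.15918) ≈ 9.0447°, so α ≈ 18.0895°.

18.09°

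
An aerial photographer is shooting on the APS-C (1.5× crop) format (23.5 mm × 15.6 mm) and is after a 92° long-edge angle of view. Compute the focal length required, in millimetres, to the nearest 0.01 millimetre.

From α = 2·arctan(w/2f) we get f = w / (2·tan(α/2)).
With w = 23.5 mm and α/2 = 46°, tan(α/2) ≈ 1.03553, so f ≈ 23.5 / 2.07106 ≈ 11.3468 mm.

11.35 mm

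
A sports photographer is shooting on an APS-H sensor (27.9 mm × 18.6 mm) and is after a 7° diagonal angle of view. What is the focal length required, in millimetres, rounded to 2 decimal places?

274.12 mm

Sensor diagonal = √(27.9² + 18.6²) = √1124.3700 ≈ 33.5316 mm.
From α = 2·arctan(d/2f) we get f = d / (2·tan(α/2)).
With d = 33.5316 mm and α/2 = 3.5°, tan(α/2) ≈ 0.06116, so f ≈ 33.5316 / 0.12233 ≈ 274.1186 mm.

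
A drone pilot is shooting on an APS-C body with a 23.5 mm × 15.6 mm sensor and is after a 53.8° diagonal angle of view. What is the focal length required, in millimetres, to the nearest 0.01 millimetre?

Sensor diagonal = √(23.5² + 15.6²) = √795.6100 ≈ 28.2066 mm.
From α = 2·arctan(d/2f) we get f = d / (2·tan(α/2)).
With d = 28.2066 mm and α/2 = 26.9°, tan(α/2) ≈ 0.50733, so f ≈ 28.2066 / 1.01466 ≈ 27.7991 mm.

27.80 mm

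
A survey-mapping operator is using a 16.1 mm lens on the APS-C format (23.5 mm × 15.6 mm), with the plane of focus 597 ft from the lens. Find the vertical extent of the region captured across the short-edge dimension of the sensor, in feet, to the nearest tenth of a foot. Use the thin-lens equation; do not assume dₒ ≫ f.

578.4 ft

dₒ: 597 ft × 304.8 mm/ft = 181965.59 mm.
Similar triangles through the lens centre give W/dₒ = h/dᵢ; with 1/f = 1/dₒ + 1/dᵢ this gives W = h·(dₒ − f)/f.
W = 15.6 mm × (181966 − 16.1) / 16.1 = 15.6 × 11301.2108 ≈ 176298.889 mm = 176298.889/304.8 ft = 578.408 ft.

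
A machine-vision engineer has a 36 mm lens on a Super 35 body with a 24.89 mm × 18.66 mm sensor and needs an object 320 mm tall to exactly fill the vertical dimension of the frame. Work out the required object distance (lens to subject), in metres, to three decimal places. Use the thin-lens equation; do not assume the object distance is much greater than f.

0.653 m

Magnification m = h/W = dᵢ/dₒ; combined with 1/f = 1/dₒ + 1/dᵢ this gives dₒ = f·(1 + W/h).
dₒ = 36 mm × (1 + 320/18.66) = 36 × 18.1490 ≈ 653.363 mm = 0.653363 m.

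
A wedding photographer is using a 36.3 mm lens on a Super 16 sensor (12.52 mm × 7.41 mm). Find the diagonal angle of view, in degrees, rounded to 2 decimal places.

22.66°

Sensor diagonal = √(12.52² + 7.41²) = √211.6585 ≈ 14.5485 mm.
Angle of view α = 2·arctan(d/2f) with d = 14.5485 mm and f = 36.3 mm.
d/2f = 0.20039; arctan(0.20039) ≈ 11.3315°, so α ≈ 22.6631°.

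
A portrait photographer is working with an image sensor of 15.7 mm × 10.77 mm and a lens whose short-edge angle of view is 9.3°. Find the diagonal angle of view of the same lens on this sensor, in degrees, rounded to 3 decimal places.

From the short-edge AOV: f = 10.77 / (2·tan(4.65°)) = 10.77 / 0.16267 ≈ 66.2065 mm.
Sensor diagonal = √(15.7² + 10.77²) = √362.4829 ≈ 19.0390 mm.
Diagonal AOV = 2·arctan(19.0390 / (2 × 66.2065)) = 2·arctan(0.14378) ≈ 16.3644°.

16.364°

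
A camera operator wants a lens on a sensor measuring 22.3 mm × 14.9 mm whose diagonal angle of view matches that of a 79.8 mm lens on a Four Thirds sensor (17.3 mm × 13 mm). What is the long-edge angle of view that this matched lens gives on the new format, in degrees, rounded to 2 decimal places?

Sensor diagonal = √(17.3² + 13²) = √468.2900 ≈ 21.6400 mm.
Sensor diagonal = √(22.3² + 14.9²) = √719.3000 ≈ 26.8198 mm.
Equal diagonal AOV ⇒ f₂ = f₁ · 26.8198/21.6400 = 79.8 × 1.23936 ≈ 98.9010 mm.
Long-edge AOV on the new format = 2·arctan(22.3 / (2 × 98.9010)) = 2·arctan(0.11274) ≈ 12.8646°.

12.86°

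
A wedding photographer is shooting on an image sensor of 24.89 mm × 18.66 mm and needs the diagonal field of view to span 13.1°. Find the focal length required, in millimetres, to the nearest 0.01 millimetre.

Sensor diagonal = √(24.89² + 18.66²) = √967.7077 ≈ 31.1080 mm.
From α = 2·arctan(d/2f) we get f = d / (2·tan(α/2)).
With d = 31.1080 mm and α/2 = 6.55°, tan(α/2) ≈ 0.11482, so f ≈ 31.1080 / 0.22964 ≈ 135.4646 mm.

135.46 mm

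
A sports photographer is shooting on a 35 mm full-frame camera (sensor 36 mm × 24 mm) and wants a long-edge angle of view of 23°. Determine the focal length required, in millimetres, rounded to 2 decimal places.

88.47 mm

From α = 2·arctan(w/2f) we get f = w / (2·tan(α/2)).
With w = 36 mm and α/2 = 11.5°, tan(α/2) ≈ 0.20345, so f ≈ 36 / 0.40690 ≈ 88.4728 mm.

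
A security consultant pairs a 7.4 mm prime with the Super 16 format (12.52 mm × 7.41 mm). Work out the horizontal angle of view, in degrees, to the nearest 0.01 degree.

80.46°

Angle of view α = 2·arctan(w/2f) with w = 12.52 mm and f = 7.4 mm.
w/2f = 0.84595; arctan(0.84595) ≈ 40.2294°, so α ≈ 80.4588°.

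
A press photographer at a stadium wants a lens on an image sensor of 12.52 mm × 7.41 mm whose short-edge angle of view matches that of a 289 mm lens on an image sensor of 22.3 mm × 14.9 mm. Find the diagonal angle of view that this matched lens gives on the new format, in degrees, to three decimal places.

Equal short-edge AOV ⇒ f₂ = f₁ · 7.41/14.9 = 289 × 0.49732 ≈ 143.7242 mm.
Sensor diagonal = √(12.52² + 7.41²) = √211.6585 ≈ 14.5485 mm.
Diagonal AOV on the new format = 2·arctan(14.5485 / (2 × 143.7242)) = 2·arctan(0.05061) ≈ 5.7948°.

5.795°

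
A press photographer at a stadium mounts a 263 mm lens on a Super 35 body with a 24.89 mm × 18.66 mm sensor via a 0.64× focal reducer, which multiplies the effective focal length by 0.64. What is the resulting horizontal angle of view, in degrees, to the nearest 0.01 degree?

Effective focal length f = 263 × 0.64 = 168.32 mm.
α = 2·arctan(24.89 / (2 × 168.32)) = 2·arctan(0.07394) ≈ 8.4571°.

8.46°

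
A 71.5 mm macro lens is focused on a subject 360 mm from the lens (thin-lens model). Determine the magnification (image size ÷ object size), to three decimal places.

0.248×

Thin lens: 1/f = 1/dₒ + 1/dᵢ → 1/dᵢ = 1/71.5 − 1/360 = 0.0112082 mm⁻¹, so dᵢ ≈ 89.2201 mm.
Magnification m = dᵢ/dₒ = 89.2201/360 ≈ 0.24783.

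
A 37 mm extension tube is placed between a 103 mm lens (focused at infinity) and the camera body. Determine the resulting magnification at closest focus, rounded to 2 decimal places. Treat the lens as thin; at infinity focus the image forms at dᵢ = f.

0.36×

The tube moves the image plane from f to f + e, so dᵢ = 103 + 37 = 140 mm. Focus is achieved when 1/f = 1/dₒ + 1/dᵢ, giving dₒ = 1/(1/f − 1/(f+e)).
Magnification m = dᵢ/dₒ = (f+e)·(1/f − 1/(f+e)) = e/f = 37/103 ≈ 0.3592.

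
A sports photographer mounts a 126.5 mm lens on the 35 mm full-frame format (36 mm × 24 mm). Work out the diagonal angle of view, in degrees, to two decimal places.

19.41°

Sensor diagonal = √(36² + 24²) = √1872.0000 ≈ 43.2666 mm.
Angle of view α = 2·arctan(d/2f) with d = 43.2666 mm and f = 126.5 mm.
d/2f = 0.17101; arctan(0.17101) ≈ 9.7045°, so α ≈ 19.4090°.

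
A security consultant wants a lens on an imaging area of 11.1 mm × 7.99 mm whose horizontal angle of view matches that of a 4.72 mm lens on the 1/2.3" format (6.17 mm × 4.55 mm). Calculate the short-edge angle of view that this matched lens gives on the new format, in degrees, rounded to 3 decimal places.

50.392°

Equal horizontal AOV ⇒ f₂ = f₁ · 11.1/6.17 = 4.72 × 1.79903 ≈ 8.4914 mm.
Short-edge AOV on the new format = 2·arctan(7.99 / (2 × 8.4914)) = 2·arctan(0.47048) ≈ 50.3917°.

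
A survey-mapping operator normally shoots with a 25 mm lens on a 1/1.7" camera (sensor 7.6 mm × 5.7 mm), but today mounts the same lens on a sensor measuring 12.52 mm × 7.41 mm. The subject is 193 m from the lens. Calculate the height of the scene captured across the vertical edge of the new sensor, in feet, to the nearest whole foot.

The focal length stays 25 mm; the relevant sensor dimension is now h = 7.41 mm. Object distance dₒ = 193 m = 193000 mm.
Thin-lens field height W = h·(dₒ − f)/f = 7.41 × (193000 − 25)/25 ≈ 57197.790 mm = 57197.790/304.8 ft = 187.657 ft.

188 ft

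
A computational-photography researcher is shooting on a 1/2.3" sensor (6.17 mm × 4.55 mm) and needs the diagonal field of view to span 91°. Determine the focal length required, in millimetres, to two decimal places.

Sensor diagonal = √(6.17² + 4.55²) = √58.7714 ≈ 7.6663 mm.
From α = 2·arctan(d/2f) we get f = d / (2·tan(α/2)).
With d = 7.6663 mm and α/2 = 45.5°, tan(α/2) ≈ 1.01761, so f ≈ 7.6663 / 2.03521 ≈ 3.7668 mm.

3.77 mm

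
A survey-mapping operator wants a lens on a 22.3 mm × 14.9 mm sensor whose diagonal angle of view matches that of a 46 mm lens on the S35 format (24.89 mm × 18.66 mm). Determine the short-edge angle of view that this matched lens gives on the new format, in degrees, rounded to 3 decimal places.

Sensor diagonal = √(24.89² + 18.66²) = √967.7077 ≈ 31.1080 mm.
Sensor diagonal = √(22.3² + 14.9²) = √719.3000 ≈ 26.8198 mm.
Equal diagonal AOV ⇒ f₂ = f₁ · 26.8198/31.1080 = 46 × 0.86215 ≈ 39.6589 mm.
Short-edge AOV on the new format = 2·arctan(14.9 / (2 × 39.6589)) = 2·arctan(0.18785) ≈ 21.2783°.

21.278°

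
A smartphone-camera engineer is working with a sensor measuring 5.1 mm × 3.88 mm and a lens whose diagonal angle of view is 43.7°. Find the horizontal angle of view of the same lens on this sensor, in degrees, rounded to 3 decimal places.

Sensor diagonal = √(5.1² + 3.88²) = √41.0644 ≈ 6.4082 mm.
From the diagonal AOV: f = 6.4082 / (2·tan(21.85°)) = 6.4082 / 0.80197 ≈ 7.9905 mm.
Horizontal AOV = 2·arctan(5.1 / (2 × 7.9905)) = 2·arctan(0.31913) ≈ 35.3987°.

35.399°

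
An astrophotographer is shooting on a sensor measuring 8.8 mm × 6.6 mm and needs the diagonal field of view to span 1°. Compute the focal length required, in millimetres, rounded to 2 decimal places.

630.24 mm

Sensor diagonal = √(8.8² + 6.6²) = √121.0000 ≈ 11.0000 mm.
From α = 2·arctan(d/2f) we get f = d / (2·tan(α/2)).
With d = 11.0000 mm and α/2 = 0.5°, tan(α/2) ≈ 0.00873, so f ≈ 11.0000 / 0.01745 ≈ 630.2376 mm.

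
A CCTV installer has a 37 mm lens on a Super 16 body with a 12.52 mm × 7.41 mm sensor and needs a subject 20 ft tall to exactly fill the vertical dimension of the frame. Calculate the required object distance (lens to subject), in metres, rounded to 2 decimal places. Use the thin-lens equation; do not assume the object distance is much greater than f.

W: 20 ft × 304.8 mm/ft = 6096.00 mm.
Magnification m = h/W = dᵢ/dₒ; combined with 1/f = 1/dₒ + 1/dᵢ this gives dₒ = f·(1 + W/h).
dₒ = 37 mm × (1 + 6096/7.41) = 37 × 823.6720 ≈ 30475.865 mm = 30.4759 m.

30.48 m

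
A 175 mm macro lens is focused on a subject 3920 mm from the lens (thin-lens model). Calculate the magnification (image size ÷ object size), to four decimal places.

0.0467×

Thin lens: 1/f = 1/dₒ + 1/dᵢ → 1/dᵢ = 1/175 − 1/3920 = 0.0054592 mm⁻¹, so dᵢ ≈ 183.1776 mm.
Magnification m = dᵢ/dₒ = 183.1776/3920 ≈ 0.04673.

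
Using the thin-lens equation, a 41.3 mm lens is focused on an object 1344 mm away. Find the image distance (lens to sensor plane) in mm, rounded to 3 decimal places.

42.609 mm

1/dᵢ = 1/f − 1/dₒ = 1/41.3 − 1/1344 = 0.0234690 mm⁻¹.
dᵢ = 1/0.0234690 ≈ 42.6093 mm.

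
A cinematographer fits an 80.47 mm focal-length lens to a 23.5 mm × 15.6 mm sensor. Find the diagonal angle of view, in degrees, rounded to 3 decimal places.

Sensor diagonal = √(23.5² + 15.6²) = √795.6100 ≈ 28.2066 mm.
Angle of view α = 2·arctan(d/2f) with d = 28.2066 mm and f = 80.47 mm.
d/2f = 0.17526; arctan(0.17526) ≈ 9.9408°, so α ≈ 19.8815°.

19.882°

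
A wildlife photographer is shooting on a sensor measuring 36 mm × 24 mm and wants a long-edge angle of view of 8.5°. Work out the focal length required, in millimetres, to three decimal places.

From α = 2·arctan(w/2f) we get f = w / (2·tan(α/2)).
With w = 36 mm and α/2 = 4.25°, tan(α/2) ≈ 0.07431, so f ≈ 36 / 0.14863 ≈ 242.2193 mm.

242.219 mm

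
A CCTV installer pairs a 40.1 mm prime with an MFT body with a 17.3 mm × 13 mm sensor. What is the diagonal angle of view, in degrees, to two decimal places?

Sensor diagonal = √(17.3² + 13²) = √468.2900 ≈ 21.6400 mm.
Angle of view α = 2·arctan(d/2f) with d = 21.6400 mm and f = 40.1 mm.
d/2f = 0.26983; arctan(0.26983) ≈ 15.1003°, so α ≈ 30.2005°.

30.20°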